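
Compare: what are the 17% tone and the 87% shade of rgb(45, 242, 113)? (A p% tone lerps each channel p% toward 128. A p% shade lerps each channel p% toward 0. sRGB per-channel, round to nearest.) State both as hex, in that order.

17% tone:
  R: 45 + 0.17×(128−45) = 45 + 14.11 = 59.11 → 59
  G: 242 − 19.38 = 222.62 → 223
  B: 113 + 0.17×(128−113) = 113 + 2.55 = 115.55 → 116
  → #3bdf74
87% shade:
  R: 45 + 0.87×(0−45) = 45 − 39.15 = 5.85 → 6
  G: 242 + 0.87×(0−242) = 242 − 210.54 = 31.46 → 31
  B: 113 + 0.87×(0−113) = 113 − 98.31 = 14.69 → 15
  → #061f0f

#3bdf74, #061f0f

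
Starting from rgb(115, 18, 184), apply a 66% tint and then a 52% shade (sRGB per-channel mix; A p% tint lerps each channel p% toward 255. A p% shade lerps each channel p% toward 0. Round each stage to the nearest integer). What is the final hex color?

#63546F

Lerp each channel 66% toward 255:
  R: 115 + 92.4 = 207.4 → 207
  G: 18 + 0.66×(255−18) = 18 + 156.42 = 174.42 → 174
  B: 184 + 0.66×(255−184) = 184 + 46.86 = 230.86 → 231
After the tint: rgb(207, 174, 231) = #CFAEE7.
Per channel, c → c + 0.52(0 − c):
  R: 207 + 0.52×(0−207) = 207 − 107.64 = 99.36 → 99
  G: 174 − 90.48 = 83.52 → 84
  B: 231 − 120.12 = 110.88 → 111
rgb(99, 84, 111) = #63546F.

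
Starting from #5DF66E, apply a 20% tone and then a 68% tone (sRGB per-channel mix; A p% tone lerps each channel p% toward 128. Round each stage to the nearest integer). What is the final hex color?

#779E7C

#5DF66E is rgb(93, 246, 110).
A 20% tone moves each channel 20% toward 128:
  R: 93 + 0.2×(128−93) = 93 + 7 = 100 → 100
  G: 246 + 0.2×(128−246) = 246 − 23.6 = 222.4 → 222
  B: 110 + 0.2×(128−110) = 110 + 3.6 = 113.6 → 114
After the tone: rgb(100, 222, 114) = #64DE72.
Lerp each channel 68% toward 128:
  R: 100 + 0.68×(128−100) = 100 + 19.04 = 119.04 → 119
  G: 222 + 0.68×(128−222) = 222 − 63.92 = 158.08 → 158
  B: 114 + 0.68×(128−114) = 114 + 9.52 = 123.52 → 124
rgb(119, 158, 124) = #779E7C.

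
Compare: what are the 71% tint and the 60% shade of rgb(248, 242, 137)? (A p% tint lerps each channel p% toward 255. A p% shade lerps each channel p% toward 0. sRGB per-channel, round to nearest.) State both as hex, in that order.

#fdfbdd, #636137

71% tint:
  R: 248 + 0.71×(255−248) = 248 + 4.97 = 252.97 → 253
  G: 242 + 0.71×(255−242) = 242 + 9.23 = 251.23 → 251
  B: 137 + 83.78 = 220.78 → 221
  → #fdfbdd
60% shade:
  R: 248 − 148.8 = 99.2 → 99
  G: 242 − 145.2 = 96.8 → 97
  B: 137 − 82.2 = 54.8 → 55
  → #636137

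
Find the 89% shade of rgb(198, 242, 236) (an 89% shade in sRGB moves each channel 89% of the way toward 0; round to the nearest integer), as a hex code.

Per channel, c → c + 0.89(0 − c):
  R: 198 + 0.89×(0−198) = 198 − 176.22 = 21.78 → 22
  G: 242 + 0.89×(0−242) = 242 − 215.38 = 26.62 → 27
  B: 236 + 0.89×(0−236) = 236 − 210.04 = 25.96 → 26
rgb(22, 27, 26) = #161B1A.

#161B1A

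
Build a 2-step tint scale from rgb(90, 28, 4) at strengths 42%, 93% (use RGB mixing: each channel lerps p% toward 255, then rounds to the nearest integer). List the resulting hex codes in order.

#9f7b6d, #f3efed

42%: (90 + 69.3 = 159.3→159, 28 + 95.34 = 123.34→123, 4 + 105.42 = 109.42→109) → #9f7b6d
93%: (90 + 153.45 = 243.45→243, 28 + 211.11 = 239.11→239, 4 + 233.43 = 237.43→237) → #f3efed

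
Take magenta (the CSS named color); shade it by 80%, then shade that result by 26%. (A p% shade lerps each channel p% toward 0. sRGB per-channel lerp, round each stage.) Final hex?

CSS magenta is rgb(255, 0, 255).
An 80% shade moves each channel 80% toward 0:
  R: 255 − 204 = 51 → 51
  G: 0 + 0.8×(0−0) = 0 + 0 = 0 → 0
  B: 255 + 0.8×(0−255) = 255 − 204 = 51 → 51
After the shade: rgb(51, 0, 51) = #330033.
Lerp each channel 26% toward 0:
  R: 51 + 0.26×(0−51) = 51 − 13.26 = 37.74 → 38
  G: 0 + 0 = 0 → 0
  B: 51 + 0.26×(0−51) = 51 − 13.26 = 37.74 → 38
rgb(38, 0, 38) = #260026.

#260026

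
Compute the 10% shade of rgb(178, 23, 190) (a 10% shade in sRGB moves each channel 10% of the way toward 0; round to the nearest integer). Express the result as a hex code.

#A015AB

A 10% shade moves each channel 10% toward 0:
  R: 178 − 17.8 = 160.2 → 160
  G: 23 + 0.1×(0−23) = 23 − 2.3 = 20.7 → 21
  B: 190 − 19 = 171 → 171
rgb(160, 21, 171) = #A015AB.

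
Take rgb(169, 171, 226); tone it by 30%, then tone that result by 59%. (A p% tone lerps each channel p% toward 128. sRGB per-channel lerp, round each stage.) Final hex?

#8C8C9C

Lerp each channel 30% toward 128:
  R: 169 − 12.3 = 156.7 → 157
  G: 171 + 0.3×(128−171) = 171 − 12.9 = 158.1 → 158
  B: 226 + 0.3×(128−226) = 226 − 29.4 = 196.6 → 197
After the tone: rgb(157, 158, 197) = #9D9EC5.
Per channel, c → c + 0.59(128 − c):
  R: 157 − 17.11 = 139.89 → 140
  G: 158 − 17.7 = 140.3 → 140
  B: 197 + 0.59×(128−197) = 197 − 40.71 = 156.29 → 156
rgb(140, 140, 156) = #8C8C9C.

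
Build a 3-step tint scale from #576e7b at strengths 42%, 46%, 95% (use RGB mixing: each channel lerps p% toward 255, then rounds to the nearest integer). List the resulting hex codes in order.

#9eabb2, #a4b1b8, #f7f8f8

#576e7b is rgb(87, 110, 123).
42%: (87 + 70.56 = 157.56→158, 110 + 60.9 = 170.9→171, 123 + 55.44 = 178.44→178) → #9eabb2
46%: (87 + 77.28 = 164.28→164, 110 + 66.7 = 176.7→177, 123 + 60.72 = 183.72→184) → #a4b1b8
95%: (87 + 159.6 = 246.6→247, 110 + 137.75 = 247.75→248, 123 + 125.4 = 248.4→248) → #f7f8f8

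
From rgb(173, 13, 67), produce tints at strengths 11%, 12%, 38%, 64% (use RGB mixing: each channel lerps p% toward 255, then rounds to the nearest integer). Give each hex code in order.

11%: (173 + 9.02 = 182.02→182, 13 + 26.62 = 39.62→40, 67 + 20.68 = 87.68→88) → #b62858
12%: (173 + 9.84 = 182.84→183, 13 + 29.04 = 42.04→42, 67 + 22.56 = 89.56→90) → #b72a5a
38%: (173 + 31.16 = 204.16→204, 13 + 91.96 = 104.96→105, 67 + 71.44 = 138.44→138) → #cc698a
64%: (173 + 52.48 = 225.48→225, 13 + 154.88 = 167.88→168, 67 + 120.32 = 187.32→187) → #e1a8bb

#b62858, #b72a5a, #cc698a, #e1a8bb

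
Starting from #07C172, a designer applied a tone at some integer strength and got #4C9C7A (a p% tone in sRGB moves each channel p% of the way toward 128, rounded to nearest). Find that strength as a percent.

#07C172 is rgb(7, 193, 114); #4C9C7A is rgb(76, 156, 122).
On the R channel (widest range): 76 ≈ 7 + (p/100)(128 − 7), so p ≈ 100×(76 − 7)/(128 − 7) = 6900/121 = 57.02.
p = 57 reproduces all three channels after rounding.

57%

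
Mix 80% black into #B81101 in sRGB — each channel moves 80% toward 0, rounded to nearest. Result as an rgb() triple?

#B81101 is rgb(184, 17, 1).
Lerp each channel 80% toward 0:
  R: 184 + 0.8×(0−184) = 184 − 147.2 = 36.8 → 37
  G: 17 + 0.8×(0−17) = 17 − 13.6 = 3.4 → 3
  B: 1 − 0.8 = 0.2 → 0

rgb(37, 3, 0)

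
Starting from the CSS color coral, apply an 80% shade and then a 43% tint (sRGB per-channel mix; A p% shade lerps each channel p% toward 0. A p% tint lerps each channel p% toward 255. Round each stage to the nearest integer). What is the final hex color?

#8b7c77

CSS coral is rgb(255, 127, 80).
An 80% shade moves each channel 80% toward 0:
  R: 255 + 0.8×(0−255) = 255 − 204 = 51 → 51
  G: 127 − 101.6 = 25.4 → 25
  B: 80 − 64 = 16 → 16
After the shade: rgb(51, 25, 16) = #331910.
Per channel, c → c + 0.43(255 − c):
  R: 51 + 0.43×(255−51) = 51 + 87.72 = 138.72 → 139
  G: 25 + 98.9 = 123.9 → 124
  B: 16 + 0.43×(255−16) = 16 + 102.77 = 118.77 → 119
rgb(139, 124, 119) = #8b7c77.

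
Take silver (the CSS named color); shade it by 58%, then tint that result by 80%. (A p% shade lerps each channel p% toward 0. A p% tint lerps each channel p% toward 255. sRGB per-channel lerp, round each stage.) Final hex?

CSS silver is rgb(192, 192, 192).
Lerp each channel 58% toward 0:
  R: 192 − 111.36 = 80.64 → 81
  G: 192 + 0.58×(0−192) = 192 − 111.36 = 80.64 → 81
  B: 192 − 111.36 = 80.64 → 81
After the shade: rgb(81, 81, 81) = #515151.
Lerp each channel 80% toward 255:
  R: 81 + 139.2 = 220.2 → 220
  G: 81 + 139.2 = 220.2 → 220
  B: 81 + 139.2 = 220.2 → 220
rgb(220, 220, 220) = #DCDCDC.

#DCDCDC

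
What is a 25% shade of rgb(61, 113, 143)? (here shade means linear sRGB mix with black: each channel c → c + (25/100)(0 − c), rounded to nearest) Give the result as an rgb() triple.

rgb(46, 85, 107)

Lerp each channel 25% toward 0:
  R: 61 + 0.25×(0−61) = 61 − 15.25 = 45.75 → 46
  G: 113 + 0.25×(0−113) = 113 − 28.25 = 84.75 → 85
  B: 143 − 35.75 = 107.25 → 107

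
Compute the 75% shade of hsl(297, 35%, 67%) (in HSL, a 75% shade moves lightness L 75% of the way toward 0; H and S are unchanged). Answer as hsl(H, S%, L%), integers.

L moves 75% from 67 toward 0: 67 − 50.25 = 16.75 → 17.
H and S are unchanged.

hsl(297, 35%, 17%)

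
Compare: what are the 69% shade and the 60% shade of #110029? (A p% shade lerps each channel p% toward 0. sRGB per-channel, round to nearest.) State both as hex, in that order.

#05000D, #070010

#110029 is rgb(17, 0, 41).
69% shade:
  R: 17 + 0.69×(0−17) = 17 − 11.73 = 5.27 → 5
  G: 0 + 0.69×(0−0) = 0 + 0 = 0 → 0
  B: 41 + 0.69×(0−41) = 41 − 28.29 = 12.71 → 13
  → #05000D
60% shade:
  R: 17 + 0.6×(0−17) = 17 − 10.2 = 6.8 → 7
  G: 0 + 0.6×(0−0) = 0 + 0 = 0 → 0
  B: 41 + 0.6×(0−41) = 41 − 24.6 = 16.4 → 16
  → #070010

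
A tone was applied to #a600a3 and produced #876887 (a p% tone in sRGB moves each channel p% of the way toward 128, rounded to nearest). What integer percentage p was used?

#a600a3 is rgb(166, 0, 163); #876887 is rgb(135, 104, 135).
On the G channel (widest range): 104 ≈ 0 + (p/100)(128 − 0), so p ≈ 100×(104 − 0)/(128 − 0) = 10400/128 = 81.25.
p = 81 reproduces all three channels after rounding.

81%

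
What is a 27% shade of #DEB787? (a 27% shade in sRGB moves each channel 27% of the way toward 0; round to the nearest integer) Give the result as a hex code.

#DEB787 is rgb(222, 183, 135).
Per channel, c → c + 0.27(0 − c):
  R: 222 − 59.94 = 162.06 → 162
  G: 183 + 0.27×(0−183) = 183 − 49.41 = 133.59 → 134
  B: 135 + 0.27×(0−135) = 135 − 36.45 = 98.55 → 99
rgb(162, 134, 99) = #A28663.

#A28663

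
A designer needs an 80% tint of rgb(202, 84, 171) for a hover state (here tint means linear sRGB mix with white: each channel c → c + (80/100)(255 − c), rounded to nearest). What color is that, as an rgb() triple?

rgb(244, 221, 238)

Per channel, c → c + 0.8(255 − c):
  R: 202 + 42.4 = 244.4 → 244
  G: 84 + 0.8×(255−84) = 84 + 136.8 = 220.8 → 221
  B: 171 + 0.8×(255−171) = 171 + 67.2 = 238.2 → 238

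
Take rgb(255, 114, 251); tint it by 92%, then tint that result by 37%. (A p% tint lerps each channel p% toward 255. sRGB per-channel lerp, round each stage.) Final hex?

#FFF8FF

Per channel, c → c + 0.92(255 − c):
  R: 255 + 0 = 255 → 255
  G: 114 + 0.92×(255−114) = 114 + 129.72 = 243.72 → 244
  B: 251 + 3.68 = 254.68 → 255
After the tint: rgb(255, 244, 255) = #FFF4FF.
Per channel, c → c + 0.37(255 − c):
  R: 255 + 0.37×(255−255) = 255 + 0 = 255 → 255
  G: 244 + 0.37×(255−244) = 244 + 4.07 = 248.07 → 248
  B: 255 + 0 = 255 → 255
rgb(255, 248, 255) = #FFF8FF.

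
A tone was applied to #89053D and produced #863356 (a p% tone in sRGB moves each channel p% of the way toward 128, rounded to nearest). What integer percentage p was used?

#89053D is rgb(137, 5, 61); #863356 is rgb(134, 51, 86).
On the G channel (widest range): 51 ≈ 5 + (p/100)(128 − 5), so p ≈ 100×(51 − 5)/(128 − 5) = 4600/123 = 37.40.
p = 37 reproduces all three channels after rounding.

37%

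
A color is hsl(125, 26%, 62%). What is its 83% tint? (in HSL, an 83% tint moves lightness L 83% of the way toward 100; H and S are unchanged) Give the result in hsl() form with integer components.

hsl(125, 26%, 94%)

L moves 83% from 62 toward 100: 62 + 31.54 = 93.54 → 94.
H and S are unchanged.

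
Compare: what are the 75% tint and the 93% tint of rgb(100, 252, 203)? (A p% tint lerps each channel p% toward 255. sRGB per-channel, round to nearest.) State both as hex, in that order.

#d8fef2, #f4fffb

75% tint:
  R: 100 + 116.25 = 216.25 → 216
  G: 252 + 0.75×(255−252) = 252 + 2.25 = 254.25 → 254
  B: 203 + 0.75×(255−203) = 203 + 39 = 242 → 242
  → #d8fef2
93% tint:
  R: 100 + 0.93×(255−100) = 100 + 144.15 = 244.15 → 244
  G: 252 + 2.79 = 254.79 → 255
  B: 203 + 0.93×(255−203) = 203 + 48.36 = 251.36 → 251
  → #f4fffb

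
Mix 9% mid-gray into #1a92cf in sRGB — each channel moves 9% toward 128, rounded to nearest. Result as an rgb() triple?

#1a92cf is rgb(26, 146, 207).
A 9% tone moves each channel 9% toward 128:
  R: 26 + 0.09×(128−26) = 26 + 9.18 = 35.18 → 35
  G: 146 + 0.09×(128−146) = 146 − 1.62 = 144.38 → 144
  B: 207 + 0.09×(128−207) = 207 − 7.11 = 199.89 → 200

rgb(35, 144, 200)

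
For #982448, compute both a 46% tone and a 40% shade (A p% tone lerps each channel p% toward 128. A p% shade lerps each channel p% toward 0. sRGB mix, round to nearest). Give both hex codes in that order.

#8D4E62, #5B162B

#982448 is rgb(152, 36, 72).
46% tone:
  R: 152 − 11.04 = 140.96 → 141
  G: 36 + 42.32 = 78.32 → 78
  B: 72 + 25.76 = 97.76 → 98
  → #8D4E62
40% shade:
  R: 152 + 0.4×(0−152) = 152 − 60.8 = 91.2 → 91
  G: 36 + 0.4×(0−36) = 36 − 14.4 = 21.6 → 22
  B: 72 + 0.4×(0−72) = 72 − 28.8 = 43.2 → 43
  → #5B162B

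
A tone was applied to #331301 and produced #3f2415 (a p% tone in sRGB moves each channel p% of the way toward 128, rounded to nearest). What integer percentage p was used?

#331301 is rgb(51, 19, 1); #3f2415 is rgb(63, 36, 21).
On the B channel (widest range): 21 ≈ 1 + (p/100)(128 − 1), so p ≈ 100×(21 − 1)/(128 − 1) = 2000/127 = 15.75.
p = 16 reproduces all three channels after rounding.

16%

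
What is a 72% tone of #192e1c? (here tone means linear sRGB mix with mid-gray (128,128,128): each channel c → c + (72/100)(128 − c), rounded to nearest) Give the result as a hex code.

#636964

#192e1c is rgb(25, 46, 28).
Per channel, c → c + 0.72(128 − c):
  R: 25 + 74.16 = 99.16 → 99
  G: 46 + 0.72×(128−46) = 46 + 59.04 = 105.04 → 105
  B: 28 + 72 = 100 → 100
rgb(99, 105, 100) = #636964.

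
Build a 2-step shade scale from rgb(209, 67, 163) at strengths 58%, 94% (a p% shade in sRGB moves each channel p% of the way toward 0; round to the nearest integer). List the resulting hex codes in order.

#581c44, #0d040a

58%: (209 − 121.22 = 87.78→88, 67 − 38.86 = 28.14→28, 163 − 94.54 = 68.46→68) → #581c44
94%: (209 − 196.46 = 12.54→13, 67 − 62.98 = 4.02→4, 163 − 153.22 = 9.78→10) → #0d040a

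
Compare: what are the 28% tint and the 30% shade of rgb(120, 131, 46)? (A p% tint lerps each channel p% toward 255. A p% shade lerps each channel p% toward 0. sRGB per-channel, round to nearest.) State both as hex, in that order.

28% tint:
  R: 120 + 0.28×(255−120) = 120 + 37.8 = 157.8 → 158
  G: 131 + 0.28×(255−131) = 131 + 34.72 = 165.72 → 166
  B: 46 + 0.28×(255−46) = 46 + 58.52 = 104.52 → 105
  → #9ea669
30% shade:
  R: 120 − 36 = 84 → 84
  G: 131 − 39.3 = 91.7 → 92
  B: 46 + 0.3×(0−46) = 46 − 13.8 = 32.2 → 32
  → #545c20

#9ea669, #545c20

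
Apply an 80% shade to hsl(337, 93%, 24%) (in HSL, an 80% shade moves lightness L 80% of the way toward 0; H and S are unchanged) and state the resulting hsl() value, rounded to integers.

hsl(337, 93%, 5%)

L moves 80% from 24 toward 0: 24 − 19.2 = 4.8 → 5.
H and S are unchanged.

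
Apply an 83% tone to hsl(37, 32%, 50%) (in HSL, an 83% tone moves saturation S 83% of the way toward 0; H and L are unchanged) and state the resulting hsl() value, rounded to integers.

hsl(37, 5%, 50%)

S moves 83% from 32 toward 0: 32 − 26.56 = 5.44 → 5.
H and L are unchanged.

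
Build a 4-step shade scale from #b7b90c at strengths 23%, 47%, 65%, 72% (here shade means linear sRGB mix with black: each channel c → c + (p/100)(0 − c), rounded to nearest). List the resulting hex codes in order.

#8d8e09, #616206, #404104, #333403

#b7b90c is rgb(183, 185, 12).
23%: (183 − 42.09 = 140.91→141, 185 − 42.55 = 142.45→142, 12 − 2.76 = 9.24→9) → #8d8e09
47%: (183 − 86.01 = 96.99→97, 185 − 86.95 = 98.05→98, 12 − 5.64 = 6.36→6) → #616206
65%: (183 − 118.95 = 64.05→64, 185 − 120.25 = 64.75→65, 12 − 7.8 = 4.2→4) → #404104
72%: (183 − 131.76 = 51.24→51, 185 − 133.2 = 51.8→52, 12 − 8.64 = 3.36→3) → #333403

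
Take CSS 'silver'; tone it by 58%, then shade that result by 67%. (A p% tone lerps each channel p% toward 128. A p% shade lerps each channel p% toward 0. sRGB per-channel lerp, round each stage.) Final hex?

#333333

CSS silver is rgb(192, 192, 192).
Lerp each channel 58% toward 128:
  R: 192 + 0.58×(128−192) = 192 − 37.12 = 154.88 → 155
  G: 192 + 0.58×(128−192) = 192 − 37.12 = 154.88 → 155
  B: 192 + 0.58×(128−192) = 192 − 37.12 = 154.88 → 155
After the tone: rgb(155, 155, 155) = #9b9b9b.
A 67% shade moves each channel 67% toward 0:
  R: 155 − 103.85 = 51.15 → 51
  G: 155 − 103.85 = 51.15 → 51
  B: 155 + 0.67×(0−155) = 155 − 103.85 = 51.15 → 51
rgb(51, 51, 51) = #333333.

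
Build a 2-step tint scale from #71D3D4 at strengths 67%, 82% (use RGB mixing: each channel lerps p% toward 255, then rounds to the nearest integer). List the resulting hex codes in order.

#D0F0F1, #E5F7F7

#71D3D4 is rgb(113, 211, 212).
67%: (113 + 95.14 = 208.14→208, 211 + 29.48 = 240.48→240, 212 + 28.81 = 240.81→241) → #D0F0F1
82%: (113 + 116.44 = 229.44→229, 211 + 36.08 = 247.08→247, 212 + 35.26 = 247.26→247) → #E5F7F7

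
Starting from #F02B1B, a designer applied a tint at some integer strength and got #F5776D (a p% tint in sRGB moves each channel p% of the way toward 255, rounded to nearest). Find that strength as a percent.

36%

#F02B1B is rgb(240, 43, 27); #F5776D is rgb(245, 119, 109).
On the B channel (widest range): 109 ≈ 27 + (p/100)(255 − 27), so p ≈ 100×(109 − 27)/(255 − 27) = 8200/228 = 35.96.
p = 36 reproduces all three channels after rounding.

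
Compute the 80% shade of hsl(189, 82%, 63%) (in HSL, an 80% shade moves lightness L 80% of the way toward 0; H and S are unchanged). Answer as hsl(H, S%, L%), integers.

hsl(189, 82%, 13%)

L moves 80% from 63 toward 0: 63 − 50.4 = 12.6 → 13.
H and S are unchanged.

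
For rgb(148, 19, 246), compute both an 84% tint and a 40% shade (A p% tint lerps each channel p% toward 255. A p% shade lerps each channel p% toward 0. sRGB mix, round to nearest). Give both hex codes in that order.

#eed9fe, #590b94

84% tint:
  R: 148 + 0.84×(255−148) = 148 + 89.88 = 237.88 → 238
  G: 19 + 0.84×(255−19) = 19 + 198.24 = 217.24 → 217
  B: 246 + 0.84×(255−246) = 246 + 7.56 = 253.56 → 254
  → #eed9fe
40% shade:
  R: 148 − 59.2 = 88.8 → 89
  G: 19 + 0.4×(0−19) = 19 − 7.6 = 11.4 → 11
  B: 246 − 98.4 = 147.6 → 148
  → #590b94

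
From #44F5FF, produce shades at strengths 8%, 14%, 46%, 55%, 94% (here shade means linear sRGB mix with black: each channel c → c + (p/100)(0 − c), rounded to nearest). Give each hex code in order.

#3FE1EB, #3AD3DB, #25848A, #1F6E73, #040F0F

#44F5FF is rgb(68, 245, 255).
8%: (68 − 5.44 = 62.56→63, 245 − 19.6 = 225.4→225, 255 − 20.4 = 234.6→235) → #3FE1EB
14%: (68 − 9.52 = 58.48→58, 245 − 34.3 = 210.7→211, 255 − 35.7 = 219.3→219) → #3AD3DB
46%: (68 − 31.28 = 36.72→37, 245 − 112.7 = 132.3→132, 255 − 117.3 = 137.7→138) → #25848A
55%: (68 − 37.4 = 30.6→31, 245 − 134.75 = 110.25→110, 255 − 140.25 = 114.75→115) → #1F6E73
94%: (68 − 63.92 = 4.08→4, 245 − 230.3 = 14.7→15, 255 − 239.7 = 15.3→15) → #040F0F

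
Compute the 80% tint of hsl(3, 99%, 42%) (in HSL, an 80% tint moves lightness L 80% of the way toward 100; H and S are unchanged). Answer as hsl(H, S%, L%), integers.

L moves 80% from 42 toward 100: 42 + 46.4 = 88.4 → 88.
H and S are unchanged.

hsl(3, 99%, 88%)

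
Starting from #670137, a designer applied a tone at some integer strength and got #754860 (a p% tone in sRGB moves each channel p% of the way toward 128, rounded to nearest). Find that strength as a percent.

#670137 is rgb(103, 1, 55); #754860 is rgb(117, 72, 96).
On the G channel (widest range): 72 ≈ 1 + (p/100)(128 − 1), so p ≈ 100×(72 − 1)/(128 − 1) = 7100/127 = 55.91.
p = 56 reproduces all three channels after rounding.

56%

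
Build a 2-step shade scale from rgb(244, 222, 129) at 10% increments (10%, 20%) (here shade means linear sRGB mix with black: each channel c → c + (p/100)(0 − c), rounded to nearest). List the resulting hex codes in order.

10%: (244 − 24.4 = 219.6→220, 222 − 22.2 = 199.8→200, 129 − 12.9 = 116.1→116) → #dcc874
20%: (244 − 48.8 = 195.2→195, 222 − 44.4 = 177.6→178, 129 − 25.8 = 103.2→103) → #c3b267

#dcc874, #c3b267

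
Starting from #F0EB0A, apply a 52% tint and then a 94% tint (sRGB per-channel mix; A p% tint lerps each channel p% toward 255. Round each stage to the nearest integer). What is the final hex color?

#FFFEF8

#F0EB0A is rgb(240, 235, 10).
A 52% tint moves each channel 52% toward 255:
  R: 240 + 0.52×(255−240) = 240 + 7.8 = 247.8 → 248
  G: 235 + 10.4 = 245.4 → 245
  B: 10 + 0.52×(255−10) = 10 + 127.4 = 137.4 → 137
After the tint: rgb(248, 245, 137) = #F8F589.
A 94% tint moves each channel 94% toward 255:
  R: 248 + 0.94×(255−248) = 248 + 6.58 = 254.58 → 255
  G: 245 + 0.94×(255−245) = 245 + 9.4 = 254.4 → 254
  B: 137 + 110.92 = 247.92 → 248
rgb(255, 254, 248) = #FFFEF8.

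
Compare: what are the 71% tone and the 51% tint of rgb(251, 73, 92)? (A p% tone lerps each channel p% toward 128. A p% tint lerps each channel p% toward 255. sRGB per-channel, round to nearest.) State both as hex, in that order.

71% tone:
  R: 251 − 87.33 = 163.67 → 164
  G: 73 + 39.05 = 112.05 → 112
  B: 92 + 25.56 = 117.56 → 118
  → #A47076
51% tint:
  R: 251 + 2.04 = 253.04 → 253
  G: 73 + 0.51×(255−73) = 73 + 92.82 = 165.82 → 166
  B: 92 + 0.51×(255−92) = 92 + 83.13 = 175.13 → 175
  → #FDA6AF

#A47076, #FDA6AF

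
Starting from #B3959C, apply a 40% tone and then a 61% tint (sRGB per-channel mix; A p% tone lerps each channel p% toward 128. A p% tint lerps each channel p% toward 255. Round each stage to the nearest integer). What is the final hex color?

#DAD3D4

#B3959C is rgb(179, 149, 156).
Per channel, c → c + 0.4(128 − c):
  R: 179 − 20.4 = 158.6 → 159
  G: 149 + 0.4×(128−149) = 149 − 8.4 = 140.6 → 141
  B: 156 − 11.2 = 144.8 → 145
After the tone: rgb(159, 141, 145) = #9F8D91.
Per channel, c → c + 0.61(255 − c):
  R: 159 + 0.61×(255−159) = 159 + 58.56 = 217.56 → 218
  G: 141 + 0.61×(255−141) = 141 + 69.54 = 210.54 → 211
  B: 145 + 0.61×(255−145) = 145 + 67.1 = 212.1 → 212
rgb(218, 211, 212) = #DAD3D4.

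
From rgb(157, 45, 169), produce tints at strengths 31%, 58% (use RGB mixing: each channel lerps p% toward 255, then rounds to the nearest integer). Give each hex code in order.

31%: (157 + 30.38 = 187.38→187, 45 + 65.1 = 110.1→110, 169 + 26.66 = 195.66→196) → #bb6ec4
58%: (157 + 56.84 = 213.84→214, 45 + 121.8 = 166.8→167, 169 + 49.88 = 218.88→219) → #d6a7db

#bb6ec4, #d6a7db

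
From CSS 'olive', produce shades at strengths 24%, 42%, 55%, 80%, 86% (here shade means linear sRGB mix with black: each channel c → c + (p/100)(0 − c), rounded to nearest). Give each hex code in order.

#616100, #4a4a00, #3a3a00, #1a1a00, #121200

CSS olive is rgb(128, 128, 0).
24%: (128 − 30.72 = 97.28→97, 128 − 30.72 = 97.28→97, 0→0) → #616100
42%: (128 − 53.76 = 74.24→74, 128 − 53.76 = 74.24→74, 0→0) → #4a4a00
55%: (128 − 70.4 = 57.6→58, 128 − 70.4 = 57.6→58, 0→0) → #3a3a00
80%: (128 − 102.4 = 25.6→26, 128 − 102.4 = 25.6→26, 0→0) → #1a1a00
86%: (128 − 110.08 = 17.92→18, 128 − 110.08 = 17.92→18, 0→0) → #121200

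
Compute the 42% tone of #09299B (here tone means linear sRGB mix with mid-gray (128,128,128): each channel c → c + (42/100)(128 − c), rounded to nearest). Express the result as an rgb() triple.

rgb(59, 78, 144)

#09299B is rgb(9, 41, 155).
Per channel, c → c + 0.42(128 − c):
  R: 9 + 0.42×(128−9) = 9 + 49.98 = 58.98 → 59
  G: 41 + 0.42×(128−41) = 41 + 36.54 = 77.54 → 78
  B: 155 − 11.34 = 143.66 → 144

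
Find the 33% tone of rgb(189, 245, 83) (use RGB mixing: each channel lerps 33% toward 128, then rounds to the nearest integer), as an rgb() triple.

rgb(169, 206, 98)

Per channel, c → c + 0.33(128 − c):
  R: 189 + 0.33×(128−189) = 189 − 20.13 = 168.87 → 169
  G: 245 + 0.33×(128−245) = 245 − 38.61 = 206.39 → 206
  B: 83 + 0.33×(128−83) = 83 + 14.85 = 97.85 → 98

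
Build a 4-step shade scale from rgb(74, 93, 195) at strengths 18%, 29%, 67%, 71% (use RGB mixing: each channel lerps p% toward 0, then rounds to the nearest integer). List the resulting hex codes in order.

#3D4CA0, #35428A, #181F40, #151B39

18%: (74 − 13.32 = 60.68→61, 93 − 16.74 = 76.26→76, 195 − 35.1 = 159.9→160) → #3D4CA0
29%: (74 − 21.46 = 52.54→53, 93 − 26.97 = 66.03→66, 195 − 56.55 = 138.45→138) → #35428A
67%: (74 − 49.58 = 24.42→24, 93 − 62.31 = 30.69→31, 195 − 130.65 = 64.35→64) → #181F40
71%: (74 − 52.54 = 21.46→21, 93 − 66.03 = 26.97→27, 195 − 138.45 = 56.55→57) → #151B39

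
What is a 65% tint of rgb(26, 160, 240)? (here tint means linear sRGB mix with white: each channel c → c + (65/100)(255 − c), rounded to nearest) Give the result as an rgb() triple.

rgb(175, 222, 250)

A 65% tint moves each channel 65% toward 255:
  R: 26 + 148.85 = 174.85 → 175
  G: 160 + 0.65×(255−160) = 160 + 61.75 = 221.75 → 222
  B: 240 + 0.65×(255−240) = 240 + 9.75 = 249.75 → 250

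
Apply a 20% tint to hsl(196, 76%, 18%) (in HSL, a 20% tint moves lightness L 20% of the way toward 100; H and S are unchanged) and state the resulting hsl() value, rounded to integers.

L moves 20% from 18 toward 100: 18 + 16.4 = 34.4 → 34.
H and S are unchanged.

hsl(196, 76%, 34%)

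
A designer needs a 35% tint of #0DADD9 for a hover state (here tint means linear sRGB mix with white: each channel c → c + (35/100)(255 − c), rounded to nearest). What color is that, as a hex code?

#0DADD9 is rgb(13, 173, 217).
Lerp each channel 35% toward 255:
  R: 13 + 0.35×(255−13) = 13 + 84.7 = 97.7 → 98
  G: 173 + 28.7 = 201.7 → 202
  B: 217 + 0.35×(255−217) = 217 + 13.3 = 230.3 → 230
rgb(98, 202, 230) = #62CAE6.

#62CAE6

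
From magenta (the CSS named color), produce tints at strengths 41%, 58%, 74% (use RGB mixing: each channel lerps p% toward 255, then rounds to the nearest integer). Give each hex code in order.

CSS magenta is rgb(255, 0, 255).
41%: (255→255, 0 + 104.55 = 104.55→105, 255→255) → #FF69FF
58%: (255→255, 0 + 147.9 = 147.9→148, 255→255) → #FF94FF
74%: (255→255, 0 + 188.7 = 188.7→189, 255→255) → #FFBDFF

#FF69FF, #FF94FF, #FFBDFF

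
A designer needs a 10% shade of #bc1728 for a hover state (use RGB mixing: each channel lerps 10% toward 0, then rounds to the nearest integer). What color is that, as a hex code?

#bc1728 is rgb(188, 23, 40).
Per channel, c → c + 0.1(0 − c):
  R: 188 + 0.1×(0−188) = 188 − 18.8 = 169.2 → 169
  G: 23 + 0.1×(0−23) = 23 − 2.3 = 20.7 → 21
  B: 40 + 0.1×(0−40) = 40 − 4 = 36 → 36
rgb(169, 21, 36) = #a91524.

#a91524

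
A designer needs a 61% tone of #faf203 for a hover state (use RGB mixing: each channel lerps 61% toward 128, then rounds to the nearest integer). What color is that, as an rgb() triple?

rgb(176, 172, 79)

#faf203 is rgb(250, 242, 3).
Lerp each channel 61% toward 128:
  R: 250 + 0.61×(128−250) = 250 − 74.42 = 175.58 → 176
  G: 242 − 69.54 = 172.46 → 172
  B: 3 + 76.25 = 79.25 → 79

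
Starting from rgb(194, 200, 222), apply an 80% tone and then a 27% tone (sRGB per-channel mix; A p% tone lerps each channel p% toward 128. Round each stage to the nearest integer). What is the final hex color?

#898A8E

Lerp each channel 80% toward 128:
  R: 194 + 0.8×(128−194) = 194 − 52.8 = 141.2 → 141
  G: 200 − 57.6 = 142.4 → 142
  B: 222 + 0.8×(128−222) = 222 − 75.2 = 146.8 → 147
After the tone: rgb(141, 142, 147) = #8D8E93.
Lerp each channel 27% toward 128:
  R: 141 − 3.51 = 137.49 → 137
  G: 142 + 0.27×(128−142) = 142 − 3.78 = 138.22 → 138
  B: 147 + 0.27×(128−147) = 147 − 5.13 = 141.87 → 142
rgb(137, 138, 142) = #898A8E.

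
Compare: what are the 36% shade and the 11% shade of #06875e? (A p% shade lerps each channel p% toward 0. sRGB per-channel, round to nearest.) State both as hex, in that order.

#04563c, #057854

#06875e is rgb(6, 135, 94).
36% shade:
  R: 6 + 0.36×(0−6) = 6 − 2.16 = 3.84 → 4
  G: 135 + 0.36×(0−135) = 135 − 48.6 = 86.4 → 86
  B: 94 + 0.36×(0−94) = 94 − 33.84 = 60.16 → 60
  → #04563c
11% shade:
  R: 6 + 0.11×(0−6) = 6 − 0.66 = 5.34 → 5
  G: 135 + 0.11×(0−135) = 135 − 14.85 = 120.15 → 120
  B: 94 + 0.11×(0−94) = 94 − 10.34 = 83.66 → 84
  → #057854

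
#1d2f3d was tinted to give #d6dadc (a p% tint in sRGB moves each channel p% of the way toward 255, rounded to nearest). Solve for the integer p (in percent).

#1d2f3d is rgb(29, 47, 61); #d6dadc is rgb(214, 218, 220).
On the R channel (widest range): 214 ≈ 29 + (p/100)(255 − 29), so p ≈ 100×(214 − 29)/(255 − 29) = 18500/226 = 81.86.
p = 82 reproduces all three channels after rounding.

82%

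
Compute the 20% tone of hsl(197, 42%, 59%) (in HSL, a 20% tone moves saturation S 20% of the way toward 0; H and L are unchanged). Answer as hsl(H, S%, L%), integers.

hsl(197, 34%, 59%)

S moves 20% from 42 toward 0: 42 − 8.4 = 33.6 → 34.
H and L are unchanged.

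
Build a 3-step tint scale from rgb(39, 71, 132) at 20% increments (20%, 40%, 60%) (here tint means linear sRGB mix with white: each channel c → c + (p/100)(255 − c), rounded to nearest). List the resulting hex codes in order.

#526C9D, #7D91B5, #A9B5CE

20%: (39 + 43.2 = 82.2→82, 71 + 36.8 = 107.8→108, 132 + 24.6 = 156.6→157) → #526C9D
40%: (39 + 86.4 = 125.4→125, 71 + 73.6 = 144.6→145, 132 + 49.2 = 181.2→181) → #7D91B5
60%: (39 + 129.6 = 168.6→169, 71 + 110.4 = 181.4→181, 132 + 73.8 = 205.8→206) → #A9B5CE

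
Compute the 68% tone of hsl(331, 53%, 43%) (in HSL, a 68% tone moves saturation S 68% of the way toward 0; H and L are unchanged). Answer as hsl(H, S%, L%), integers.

S moves 68% from 53 toward 0: 53 − 36.04 = 16.96 → 17.
H and L are unchanged.

hsl(331, 17%, 43%)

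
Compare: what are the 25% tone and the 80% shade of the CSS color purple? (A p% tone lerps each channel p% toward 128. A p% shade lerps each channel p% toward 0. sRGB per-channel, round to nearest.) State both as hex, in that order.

#802080, #1A001A

CSS purple is rgb(128, 0, 128).
25% tone:
  R: 128 + 0 = 128 → 128
  G: 0 + 32 = 32 → 32
  B: 128 + 0 = 128 → 128
  → #802080
80% shade:
  R: 128 − 102.4 = 25.6 → 26
  G: 0 + 0.8×(0−0) = 0 + 0 = 0 → 0
  B: 128 − 102.4 = 25.6 → 26
  → #1A001A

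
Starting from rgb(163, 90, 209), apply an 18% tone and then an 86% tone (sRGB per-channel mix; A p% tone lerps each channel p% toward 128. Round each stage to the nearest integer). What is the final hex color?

#847C89

An 18% tone moves each channel 18% toward 128:
  R: 163 + 0.18×(128−163) = 163 − 6.3 = 156.7 → 157
  G: 90 + 0.18×(128−90) = 90 + 6.84 = 96.84 → 97
  B: 209 − 14.58 = 194.42 → 194
After the tone: rgb(157, 97, 194) = #9D61C2.
Lerp each channel 86% toward 128:
  R: 157 + 0.86×(128−157) = 157 − 24.94 = 132.06 → 132
  G: 97 + 0.86×(128−97) = 97 + 26.66 = 123.66 → 124
  B: 194 + 0.86×(128−194) = 194 − 56.76 = 137.24 → 137
rgb(132, 124, 137) = #847C89.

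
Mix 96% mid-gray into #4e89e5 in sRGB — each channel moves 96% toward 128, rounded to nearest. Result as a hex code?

#4e89e5 is rgb(78, 137, 229).
Lerp each channel 96% toward 128:
  R: 78 + 0.96×(128−78) = 78 + 48 = 126 → 126
  G: 137 + 0.96×(128−137) = 137 − 8.64 = 128.36 → 128
  B: 229 − 96.96 = 132.04 → 132
rgb(126, 128, 132) = #7e8084.

#7e8084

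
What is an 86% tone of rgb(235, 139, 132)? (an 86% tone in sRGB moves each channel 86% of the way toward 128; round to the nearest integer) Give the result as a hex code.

Lerp each channel 86% toward 128:
  R: 235 + 0.86×(128−235) = 235 − 92.02 = 142.98 → 143
  G: 139 − 9.46 = 129.54 → 130
  B: 132 − 3.44 = 128.56 → 129
rgb(143, 130, 129) = #8F8281.

#8F8281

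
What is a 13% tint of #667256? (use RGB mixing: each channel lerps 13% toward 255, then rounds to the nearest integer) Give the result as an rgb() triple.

rgb(122, 132, 108)

#667256 is rgb(102, 114, 86).
Lerp each channel 13% toward 255:
  R: 102 + 19.89 = 121.89 → 122
  G: 114 + 0.13×(255−114) = 114 + 18.33 = 132.33 → 132
  B: 86 + 21.97 = 107.97 → 108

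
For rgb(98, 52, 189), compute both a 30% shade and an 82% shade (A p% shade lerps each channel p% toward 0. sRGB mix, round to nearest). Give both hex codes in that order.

30% shade:
  R: 98 + 0.3×(0−98) = 98 − 29.4 = 68.6 → 69
  G: 52 + 0.3×(0−52) = 52 − 15.6 = 36.4 → 36
  B: 189 − 56.7 = 132.3 → 132
  → #452484
82% shade:
  R: 98 + 0.82×(0−98) = 98 − 80.36 = 17.64 → 18
  G: 52 + 0.82×(0−52) = 52 − 42.64 = 9.36 → 9
  B: 189 − 154.98 = 34.02 → 34
  → #120922

#452484, #120922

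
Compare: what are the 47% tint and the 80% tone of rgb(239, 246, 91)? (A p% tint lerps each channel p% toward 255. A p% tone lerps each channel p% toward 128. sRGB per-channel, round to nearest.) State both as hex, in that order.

47% tint:
  R: 239 + 7.52 = 246.52 → 247
  G: 246 + 0.47×(255−246) = 246 + 4.23 = 250.23 → 250
  B: 91 + 77.08 = 168.08 → 168
  → #f7faa8
80% tone:
  R: 239 + 0.8×(128−239) = 239 − 88.8 = 150.2 → 150
  G: 246 + 0.8×(128−246) = 246 − 94.4 = 151.6 → 152
  B: 91 + 29.6 = 120.6 → 121
  → #969879

#f7faa8, #969879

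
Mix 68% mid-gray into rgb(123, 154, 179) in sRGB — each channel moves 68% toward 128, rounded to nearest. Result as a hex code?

Per channel, c → c + 0.68(128 − c):
  R: 123 + 3.4 = 126.4 → 126
  G: 154 + 0.68×(128−154) = 154 − 17.68 = 136.32 → 136
  B: 179 + 0.68×(128−179) = 179 − 34.68 = 144.32 → 144
rgb(126, 136, 144) = #7e8890.

#7e8890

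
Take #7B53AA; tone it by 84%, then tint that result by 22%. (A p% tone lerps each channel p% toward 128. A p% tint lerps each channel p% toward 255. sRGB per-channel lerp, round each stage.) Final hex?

#7B53AA is rgb(123, 83, 170).
Lerp each channel 84% toward 128:
  R: 123 + 0.84×(128−123) = 123 + 4.2 = 127.2 → 127
  G: 83 + 37.8 = 120.8 → 121
  B: 170 + 0.84×(128−170) = 170 − 35.28 = 134.72 → 135
After the tone: rgb(127, 121, 135) = #7F7987.
A 22% tint moves each channel 22% toward 255:
  R: 127 + 0.22×(255−127) = 127 + 28.16 = 155.16 → 155
  G: 121 + 29.48 = 150.48 → 150
  B: 135 + 0.22×(255−135) = 135 + 26.4 = 161.4 → 161
rgb(155, 150, 161) = #9B96A1.

#9B96A1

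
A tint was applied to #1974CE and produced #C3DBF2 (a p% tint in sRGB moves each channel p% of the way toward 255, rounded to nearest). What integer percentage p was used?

74%

#1974CE is rgb(25, 116, 206); #C3DBF2 is rgb(195, 219, 242).
On the R channel (widest range): 195 ≈ 25 + (p/100)(255 − 25), so p ≈ 100×(195 − 25)/(255 − 25) = 17000/230 = 73.91.
p = 74 reproduces all three channels after rounding.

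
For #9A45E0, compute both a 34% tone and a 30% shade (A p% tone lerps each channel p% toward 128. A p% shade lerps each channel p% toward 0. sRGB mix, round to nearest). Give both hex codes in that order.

#9159BF, #6C309D

#9A45E0 is rgb(154, 69, 224).
34% tone:
  R: 154 − 8.84 = 145.16 → 145
  G: 69 + 0.34×(128−69) = 69 + 20.06 = 89.06 → 89
  B: 224 + 0.34×(128−224) = 224 − 32.64 = 191.36 → 191
  → #9159BF
30% shade:
  R: 154 + 0.3×(0−154) = 154 − 46.2 = 107.8 → 108
  G: 69 + 0.3×(0−69) = 69 − 20.7 = 48.3 → 48
  B: 224 + 0.3×(0−224) = 224 − 67.2 = 156.8 → 157
  → #6C309D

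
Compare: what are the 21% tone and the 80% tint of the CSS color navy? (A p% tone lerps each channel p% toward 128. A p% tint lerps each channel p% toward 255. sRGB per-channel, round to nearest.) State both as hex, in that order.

CSS navy is rgb(0, 0, 128).
21% tone:
  R: 0 + 26.88 = 26.88 → 27
  G: 0 + 0.21×(128−0) = 0 + 26.88 = 26.88 → 27
  B: 128 + 0.21×(128−128) = 128 + 0 = 128 → 128
  → #1B1B80
80% tint:
  R: 0 + 0.8×(255−0) = 0 + 204 = 204 → 204
  G: 0 + 0.8×(255−0) = 0 + 204 = 204 → 204
  B: 128 + 0.8×(255−128) = 128 + 101.6 = 229.6 → 230
  → #CCCCE6

#1B1B80, #CCCCE6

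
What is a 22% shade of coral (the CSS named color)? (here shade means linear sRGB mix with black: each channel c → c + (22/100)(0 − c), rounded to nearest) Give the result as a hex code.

#c7633e

CSS coral is rgb(255, 127, 80).
Per channel, c → c + 0.22(0 − c):
  R: 255 + 0.22×(0−255) = 255 − 56.1 = 198.9 → 199
  G: 127 + 0.22×(0−127) = 127 − 27.94 = 99.06 → 99
  B: 80 − 17.6 = 62.4 → 62
rgb(199, 99, 62) = #c7633e.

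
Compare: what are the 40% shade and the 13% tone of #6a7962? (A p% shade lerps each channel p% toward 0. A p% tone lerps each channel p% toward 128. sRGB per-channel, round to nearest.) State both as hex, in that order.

#40493b, #6d7a66

#6a7962 is rgb(106, 121, 98).
40% shade:
  R: 106 + 0.4×(0−106) = 106 − 42.4 = 63.6 → 64
  G: 121 + 0.4×(0−121) = 121 − 48.4 = 72.6 → 73
  B: 98 + 0.4×(0−98) = 98 − 39.2 = 58.8 → 59
  → #40493b
13% tone:
  R: 106 + 0.13×(128−106) = 106 + 2.86 = 108.86 → 109
  G: 121 + 0.91 = 121.91 → 122
  B: 98 + 0.13×(128−98) = 98 + 3.9 = 101.9 → 102
  → #6d7a66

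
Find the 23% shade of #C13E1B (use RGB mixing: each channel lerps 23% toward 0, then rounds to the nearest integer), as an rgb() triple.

#C13E1B is rgb(193, 62, 27).
A 23% shade moves each channel 23% toward 0:
  R: 193 + 0.23×(0−193) = 193 − 44.39 = 148.61 → 149
  G: 62 − 14.26 = 47.74 → 48
  B: 27 + 0.23×(0−27) = 27 − 6.21 = 20.79 → 21

rgb(149, 48, 21)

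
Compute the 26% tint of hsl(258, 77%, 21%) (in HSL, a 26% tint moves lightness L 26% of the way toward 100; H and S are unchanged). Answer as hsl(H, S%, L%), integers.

hsl(258, 77%, 42%)

L moves 26% from 21 toward 100: 21 + 20.54 = 41.54 → 42.
H and S are unchanged.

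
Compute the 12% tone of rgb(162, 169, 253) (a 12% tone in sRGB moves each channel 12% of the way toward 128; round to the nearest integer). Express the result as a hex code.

Per channel, c → c + 0.12(128 − c):
  R: 162 + 0.12×(128−162) = 162 − 4.08 = 157.92 → 158
  G: 169 − 4.92 = 164.08 → 164
  B: 253 − 15 = 238 → 238
rgb(158, 164, 238) = #9EA4EE.

#9EA4EE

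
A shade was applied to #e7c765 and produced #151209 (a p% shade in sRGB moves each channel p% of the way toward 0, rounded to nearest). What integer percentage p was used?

#e7c765 is rgb(231, 199, 101); #151209 is rgb(21, 18, 9).
On the R channel (widest range): 21 ≈ 231 + (p/100)(0 − 231), so p ≈ 100×(21 − 231)/(0 − 231) = -21000/-231 = 90.91.
p = 91 reproduces all three channels after rounding.

91%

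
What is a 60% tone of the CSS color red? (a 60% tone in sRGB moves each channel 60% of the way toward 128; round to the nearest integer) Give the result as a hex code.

CSS red is rgb(255, 0, 0).
A 60% tone moves each channel 60% toward 128:
  R: 255 − 76.2 = 178.8 → 179
  G: 0 + 76.8 = 76.8 → 77
  B: 0 + 76.8 = 76.8 → 77
rgb(179, 77, 77) = #B34D4D.

#B34D4D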